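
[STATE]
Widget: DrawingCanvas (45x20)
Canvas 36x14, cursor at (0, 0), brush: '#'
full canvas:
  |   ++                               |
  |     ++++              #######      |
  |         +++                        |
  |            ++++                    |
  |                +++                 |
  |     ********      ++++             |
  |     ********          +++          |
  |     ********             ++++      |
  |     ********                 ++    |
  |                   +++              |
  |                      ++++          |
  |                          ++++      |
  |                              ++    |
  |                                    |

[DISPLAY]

+  ++                                        
     ++++              #######               
         +++                                 
            ++++                             
                +++                          
     ********      ++++                      
     ********          +++                   
     ********             ++++               
     ********                 ++             
                   +++                       
                      ++++                   
                          ++++               
                              ++             
                                             
                                             
                                             
                                             
                                             
                                             
                                             


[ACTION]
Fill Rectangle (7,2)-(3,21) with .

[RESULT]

+  ++                                        
     ++++              #######               
         +++                                 
  ....................                       
  ....................                       
  ....................+                      
  .................... +++                   
  ....................    ++++               
     ********                 ++             
                   +++                       
                      ++++                   
                          ++++               
                              ++             
                                             
                                             
                                             
                                             
                                             
                                             
                                             


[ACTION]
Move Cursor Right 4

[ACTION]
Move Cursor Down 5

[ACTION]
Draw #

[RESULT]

   ++                                        
     ++++              #######               
         +++                                 
  ....................                       
  ....................                       
  ..#.................+                      
  .................... +++                   
  ....................    ++++               
     ********                 ++             
                   +++                       
                      ++++                   
                          ++++               
                              ++             
                                             
                                             
                                             
                                             
                                             
                                             
                                             


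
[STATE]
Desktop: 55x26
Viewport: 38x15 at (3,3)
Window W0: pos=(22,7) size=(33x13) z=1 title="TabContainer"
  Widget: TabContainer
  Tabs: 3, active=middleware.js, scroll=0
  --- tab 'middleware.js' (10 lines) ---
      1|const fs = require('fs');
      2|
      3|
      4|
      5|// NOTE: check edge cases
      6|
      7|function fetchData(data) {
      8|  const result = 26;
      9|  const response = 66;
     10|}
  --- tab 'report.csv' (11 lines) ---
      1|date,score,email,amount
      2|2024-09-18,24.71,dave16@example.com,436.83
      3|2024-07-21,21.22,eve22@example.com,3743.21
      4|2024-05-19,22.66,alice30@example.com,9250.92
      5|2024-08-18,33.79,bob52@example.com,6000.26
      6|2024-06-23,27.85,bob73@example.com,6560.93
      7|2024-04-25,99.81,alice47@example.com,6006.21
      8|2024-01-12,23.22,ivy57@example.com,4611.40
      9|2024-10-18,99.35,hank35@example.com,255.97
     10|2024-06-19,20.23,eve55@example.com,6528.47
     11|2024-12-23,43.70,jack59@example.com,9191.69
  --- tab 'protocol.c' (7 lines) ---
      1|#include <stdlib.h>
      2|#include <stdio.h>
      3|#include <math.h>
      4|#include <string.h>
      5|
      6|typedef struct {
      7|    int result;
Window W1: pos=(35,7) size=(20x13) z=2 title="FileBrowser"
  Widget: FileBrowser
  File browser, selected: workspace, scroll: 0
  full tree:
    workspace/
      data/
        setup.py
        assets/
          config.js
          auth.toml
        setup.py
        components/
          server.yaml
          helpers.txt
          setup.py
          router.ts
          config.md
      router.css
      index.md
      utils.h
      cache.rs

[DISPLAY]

                                      
                                      
                                      
                                      
                   ┏━━━━━━━━━━━━┏━━━━━
                   ┃ TabContaine┃ File
                   ┠────────────┠─────
                   ┃[middleware.┃> [-]
                   ┃────────────┃    [
                   ┃const fs = r┃    r
                   ┃            ┃    i
                   ┃            ┃    u
                   ┃            ┃    c
                   ┃// NOTE: che┃     
                   ┃            ┃     


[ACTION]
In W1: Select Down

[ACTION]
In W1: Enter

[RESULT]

                                      
                                      
                                      
                                      
                   ┏━━━━━━━━━━━━┏━━━━━
                   ┃ TabContaine┃ File
                   ┠────────────┠─────
                   ┃[middleware.┃  [-]
                   ┃────────────┃  > [
                   ┃const fs = r┃     
                   ┃            ┃     
                   ┃            ┃     
                   ┃            ┃     
                   ┃// NOTE: che┃    r
                   ┃            ┃    i


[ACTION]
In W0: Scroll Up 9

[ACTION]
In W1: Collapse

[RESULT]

                                      
                                      
                                      
                                      
                   ┏━━━━━━━━━━━━┏━━━━━
                   ┃ TabContaine┃ File
                   ┠────────────┠─────
                   ┃[middleware.┃  [-]
                   ┃────────────┃  > [
                   ┃const fs = r┃    r
                   ┃            ┃    i
                   ┃            ┃    u
                   ┃            ┃    c
                   ┃// NOTE: che┃     
                   ┃            ┃     


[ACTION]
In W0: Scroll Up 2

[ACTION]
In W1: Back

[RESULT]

                                      
                                      
                                      
                                      
                   ┏━━━━━━━━━━━━┏━━━━━
                   ┃ TabContaine┃ File
                   ┠────────────┠─────
                   ┃[middleware.┃> [+]
                   ┃────────────┃     
                   ┃const fs = r┃     
                   ┃            ┃     
                   ┃            ┃     
                   ┃            ┃     
                   ┃// NOTE: che┃     
                   ┃            ┃     


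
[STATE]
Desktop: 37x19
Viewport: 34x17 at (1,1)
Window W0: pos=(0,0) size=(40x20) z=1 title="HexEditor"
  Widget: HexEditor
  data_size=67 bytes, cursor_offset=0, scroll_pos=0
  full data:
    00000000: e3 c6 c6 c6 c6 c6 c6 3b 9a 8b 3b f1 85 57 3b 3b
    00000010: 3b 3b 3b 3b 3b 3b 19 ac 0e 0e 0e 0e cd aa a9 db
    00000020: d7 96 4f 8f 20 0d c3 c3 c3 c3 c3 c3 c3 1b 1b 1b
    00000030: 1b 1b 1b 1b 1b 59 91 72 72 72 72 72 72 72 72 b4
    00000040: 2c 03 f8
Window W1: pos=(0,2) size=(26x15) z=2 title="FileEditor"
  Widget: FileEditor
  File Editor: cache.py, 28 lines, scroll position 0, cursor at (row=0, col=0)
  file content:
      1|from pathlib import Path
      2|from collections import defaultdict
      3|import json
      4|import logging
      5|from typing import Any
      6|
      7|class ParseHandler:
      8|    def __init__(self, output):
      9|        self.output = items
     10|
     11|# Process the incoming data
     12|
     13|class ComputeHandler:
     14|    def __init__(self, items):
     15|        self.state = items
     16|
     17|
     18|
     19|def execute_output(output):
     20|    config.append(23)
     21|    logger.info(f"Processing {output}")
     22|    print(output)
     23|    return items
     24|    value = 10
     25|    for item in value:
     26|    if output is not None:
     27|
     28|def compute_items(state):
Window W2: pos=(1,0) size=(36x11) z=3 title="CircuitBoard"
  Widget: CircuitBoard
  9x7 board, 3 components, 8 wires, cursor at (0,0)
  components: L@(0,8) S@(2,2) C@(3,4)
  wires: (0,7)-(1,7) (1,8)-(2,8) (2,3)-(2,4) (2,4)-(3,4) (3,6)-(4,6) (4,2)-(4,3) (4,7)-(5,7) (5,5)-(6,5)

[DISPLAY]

┃ CircuitBoard                    
┠─────────────────────────────────
┃   0 1 2 3 4 5 6 7 8             
┃0  [.]                          ·
┃                                │
┃1                               ·
┃                                 
┃2           S   · ─ ·            
┃                    │            
┗━━━━━━━━━━━━━━━━━━━━━━━━━━━━━━━━━
class ParseHandler:    ░┃         
    def __init__(self, ░┃         
        self.output = i░┃         
                       ░┃         
# Process the incoming ▼┃         
━━━━━━━━━━━━━━━━━━━━━━━━┛         
                                  


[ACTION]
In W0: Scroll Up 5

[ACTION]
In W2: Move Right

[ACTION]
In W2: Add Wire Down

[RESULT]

┃ CircuitBoard                    
┠─────────────────────────────────
┃   0 1 2 3 4 5 6 7 8             
┃0      [.]                      ·
┃        │                       │
┃1       ·                       ·
┃                                 
┃2           S   · ─ ·            
┃                    │            
┗━━━━━━━━━━━━━━━━━━━━━━━━━━━━━━━━━
class ParseHandler:    ░┃         
    def __init__(self, ░┃         
        self.output = i░┃         
                       ░┃         
# Process the incoming ▼┃         
━━━━━━━━━━━━━━━━━━━━━━━━┛         
                                  


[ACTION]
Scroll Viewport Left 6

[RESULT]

┃┃ CircuitBoard                   
┏┠────────────────────────────────
┃┃   0 1 2 3 4 5 6 7 8            
┠┃0      [.]                      
┃┃        │                       
┃┃1       ·                       
┃┃                                
┃┃2           S   · ─ ·           
┃┃                    │           
┃┗━━━━━━━━━━━━━━━━━━━━━━━━━━━━━━━━
┃class ParseHandler:    ░┃        
┃    def __init__(self, ░┃        
┃        self.output = i░┃        
┃                       ░┃        
┃# Process the incoming ▼┃        
┗━━━━━━━━━━━━━━━━━━━━━━━━┛        
┃                                 


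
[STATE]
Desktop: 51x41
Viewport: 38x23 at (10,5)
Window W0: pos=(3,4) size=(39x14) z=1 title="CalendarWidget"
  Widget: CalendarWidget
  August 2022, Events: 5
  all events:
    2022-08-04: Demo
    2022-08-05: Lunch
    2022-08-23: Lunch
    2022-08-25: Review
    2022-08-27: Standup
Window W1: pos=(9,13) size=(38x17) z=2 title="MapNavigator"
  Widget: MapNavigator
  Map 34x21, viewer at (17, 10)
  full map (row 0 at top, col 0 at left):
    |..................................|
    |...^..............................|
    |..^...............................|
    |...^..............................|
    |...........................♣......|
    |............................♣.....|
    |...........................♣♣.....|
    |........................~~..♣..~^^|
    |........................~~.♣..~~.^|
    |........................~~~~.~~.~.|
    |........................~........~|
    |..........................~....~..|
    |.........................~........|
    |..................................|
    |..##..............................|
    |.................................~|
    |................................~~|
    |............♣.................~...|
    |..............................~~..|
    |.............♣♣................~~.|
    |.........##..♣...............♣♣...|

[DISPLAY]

darWidget                      ┃      
───────────────────────────────┨      
       August 2022             ┃      
We Th Fr Sa Su                 ┃      
 3  4*  5*  6  7               ┃      
10 11 12 13 14                 ┃      
17 18 19 20 21                 ┃      
 24 25* 26 27* 28              ┃      
━━━━━━━━━━━━━━━━━━━━━━━━━━━━━━━━━━━━┓ 
 MapNavigator                       ┃ 
────────────────────────────────────┨ 
 ...........................♣...... ┃ 
 ............................♣..... ┃ 
 ...........................♣♣..... ┃ 
 ........................~~..♣..~^^ ┃ 
 ........................~~.♣..~~.^ ┃ 
 ........................~~~~.~~.~. ┃ 
 .................@......~........~ ┃ 
 ..........................~....~.. ┃ 
 .........................~........ ┃ 
 .................................. ┃ 
 ..##.............................. ┃ 
 .................................~ ┃ 


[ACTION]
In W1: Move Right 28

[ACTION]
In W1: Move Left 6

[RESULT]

darWidget                      ┃      
───────────────────────────────┨      
       August 2022             ┃      
We Th Fr Sa Su                 ┃      
 3  4*  5*  6  7               ┃      
10 11 12 13 14                 ┃      
17 18 19 20 21                 ┃      
 24 25* 26 27* 28              ┃      
━━━━━━━━━━━━━━━━━━━━━━━━━━━━━━━━━━━━┓ 
 MapNavigator                       ┃ 
────────────────────────────────────┨ 
..................♣......           ┃ 
...................♣.....           ┃ 
..................♣♣.....           ┃ 
...............~~..♣..~^^           ┃ 
...............~~.♣..~~.^           ┃ 
...............~~~~.~~.~.           ┃ 
...............~..@.....~           ┃ 
.................~....~..           ┃ 
................~........           ┃ 
.........................           ┃ 
.........................           ┃ 
........................~           ┃ 


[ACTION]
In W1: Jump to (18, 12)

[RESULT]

darWidget                      ┃      
───────────────────────────────┨      
       August 2022             ┃      
We Th Fr Sa Su                 ┃      
 3  4*  5*  6  7               ┃      
10 11 12 13 14                 ┃      
17 18 19 20 21                 ┃      
 24 25* 26 27* 28              ┃      
━━━━━━━━━━━━━━━━━━━━━━━━━━━━━━━━━━━━┓ 
 MapNavigator                       ┃ 
────────────────────────────────────┨ 
...........................♣♣.....  ┃ 
........................~~..♣..~^^  ┃ 
........................~~.♣..~~.^  ┃ 
........................~~~~.~~.~.  ┃ 
........................~........~  ┃ 
..........................~....~..  ┃ 
..................@......~........  ┃ 
..................................  ┃ 
..##..............................  ┃ 
.................................~  ┃ 
................................~~  ┃ 
............♣.................~...  ┃ 


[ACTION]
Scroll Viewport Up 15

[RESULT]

                                      
                                      
                                      
                                      
━━━━━━━━━━━━━━━━━━━━━━━━━━━━━━━┓      
darWidget                      ┃      
───────────────────────────────┨      
       August 2022             ┃      
We Th Fr Sa Su                 ┃      
 3  4*  5*  6  7               ┃      
10 11 12 13 14                 ┃      
17 18 19 20 21                 ┃      
 24 25* 26 27* 28              ┃      
━━━━━━━━━━━━━━━━━━━━━━━━━━━━━━━━━━━━┓ 
 MapNavigator                       ┃ 
────────────────────────────────────┨ 
...........................♣♣.....  ┃ 
........................~~..♣..~^^  ┃ 
........................~~.♣..~~.^  ┃ 
........................~~~~.~~.~.  ┃ 
........................~........~  ┃ 
..........................~....~..  ┃ 
..................@......~........  ┃ 


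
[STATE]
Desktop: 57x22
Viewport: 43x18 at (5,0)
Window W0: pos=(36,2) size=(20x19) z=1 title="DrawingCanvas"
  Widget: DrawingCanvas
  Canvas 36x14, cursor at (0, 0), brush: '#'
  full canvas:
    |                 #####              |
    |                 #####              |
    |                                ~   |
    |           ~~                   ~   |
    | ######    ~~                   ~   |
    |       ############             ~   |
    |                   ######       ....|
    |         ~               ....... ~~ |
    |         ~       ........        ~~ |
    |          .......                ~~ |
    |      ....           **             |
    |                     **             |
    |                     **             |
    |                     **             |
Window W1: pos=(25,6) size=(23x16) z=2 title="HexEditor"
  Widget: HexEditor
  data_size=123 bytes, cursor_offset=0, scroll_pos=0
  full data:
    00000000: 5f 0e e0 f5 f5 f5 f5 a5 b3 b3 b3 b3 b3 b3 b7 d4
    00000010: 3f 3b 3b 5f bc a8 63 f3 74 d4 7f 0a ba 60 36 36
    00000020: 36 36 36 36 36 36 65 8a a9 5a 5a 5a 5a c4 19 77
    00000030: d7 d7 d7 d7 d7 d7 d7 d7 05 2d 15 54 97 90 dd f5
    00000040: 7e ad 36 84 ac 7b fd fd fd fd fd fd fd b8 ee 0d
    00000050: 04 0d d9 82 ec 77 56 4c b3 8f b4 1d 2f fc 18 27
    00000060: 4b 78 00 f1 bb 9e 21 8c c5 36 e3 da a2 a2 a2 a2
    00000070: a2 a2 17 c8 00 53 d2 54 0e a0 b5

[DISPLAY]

                                           
                                           
                               ┏━━━━━━━━━━━
                               ┃ DrawingCan
                               ┠───────────
                               ┃+          
                    ┏━━━━━━━━━━━━━━━━━━━━━┓
                    ┃ HexEditor           ┃
                    ┠─────────────────────┨
                    ┃00000000  5F 0e e0 f5┃
                    ┃00000010  3f 3b 3b 5f┃
                    ┃00000020  36 36 36 36┃
                    ┃00000030  d7 d7 d7 d7┃
                    ┃00000040  7e ad 36 84┃
                    ┃00000050  04 0d d9 82┃
                    ┃00000060  4b 78 00 f1┃
                    ┃00000070  a2 a2 17 c8┃
                    ┃                     ┃


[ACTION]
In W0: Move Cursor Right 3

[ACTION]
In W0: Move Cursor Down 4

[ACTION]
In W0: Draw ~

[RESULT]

                                           
                                           
                               ┏━━━━━━━━━━━
                               ┃ DrawingCan
                               ┠───────────
                               ┃           
                    ┏━━━━━━━━━━━━━━━━━━━━━┓
                    ┃ HexEditor           ┃
                    ┠─────────────────────┨
                    ┃00000000  5F 0e e0 f5┃
                    ┃00000010  3f 3b 3b 5f┃
                    ┃00000020  36 36 36 36┃
                    ┃00000030  d7 d7 d7 d7┃
                    ┃00000040  7e ad 36 84┃
                    ┃00000050  04 0d d9 82┃
                    ┃00000060  4b 78 00 f1┃
                    ┃00000070  a2 a2 17 c8┃
                    ┃                     ┃


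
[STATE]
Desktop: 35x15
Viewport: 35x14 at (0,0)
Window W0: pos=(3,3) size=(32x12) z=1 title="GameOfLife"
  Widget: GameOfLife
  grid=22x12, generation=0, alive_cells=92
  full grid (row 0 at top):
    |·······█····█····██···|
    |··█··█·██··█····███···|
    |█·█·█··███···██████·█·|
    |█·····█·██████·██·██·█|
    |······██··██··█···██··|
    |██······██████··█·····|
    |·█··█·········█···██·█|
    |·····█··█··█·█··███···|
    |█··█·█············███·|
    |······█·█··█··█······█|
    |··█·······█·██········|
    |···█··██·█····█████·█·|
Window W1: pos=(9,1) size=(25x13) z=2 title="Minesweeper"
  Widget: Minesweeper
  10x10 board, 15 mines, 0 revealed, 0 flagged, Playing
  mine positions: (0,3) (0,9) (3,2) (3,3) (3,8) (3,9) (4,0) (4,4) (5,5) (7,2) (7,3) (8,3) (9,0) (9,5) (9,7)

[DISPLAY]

                                   
         ┏━━━━━━━━━━━━━━━━━━━━━━━┓ 
         ┃ Minesweeper           ┃ 
   ┏━━━━━┠───────────────────────┨┓
   ┃ Game┃■■■■■■■■■■             ┃┃
   ┠─────┃■■■■■■■■■■             ┃┨
   ┃Gen: ┃■■■■■■■■■■             ┃┃
   ┃█·█·█┃■■■■■■■■■■             ┃┃
   ┃█····┃■■■■■■■■■■             ┃┃
   ┃·····┃■■■■■■■■■■             ┃┃
   ┃██···┃■■■■■■■■■■             ┃┃
   ┃·█··█┃■■■■■■■■■■             ┃┃
   ┃·····┃■■■■■■■■■■             ┃┃
   ┃█··█·┗━━━━━━━━━━━━━━━━━━━━━━━┛┃


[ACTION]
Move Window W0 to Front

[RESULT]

                                   
         ┏━━━━━━━━━━━━━━━━━━━━━━━┓ 
         ┃ Minesweeper           ┃ 
   ┏━━━━━━━━━━━━━━━━━━━━━━━━━━━━━━┓
   ┃ GameOfLife                   ┃
   ┠──────────────────────────────┨
   ┃Gen: 0                        ┃
   ┃█·█·█··███···██████·█·        ┃
   ┃█·····█·██████·██·██·█        ┃
   ┃······██··██··█···██··        ┃
   ┃██······██████··█·····        ┃
   ┃·█··█·········█···██·█        ┃
   ┃·····█··█··█·█··███···        ┃
   ┃█··█·█············███·        ┃


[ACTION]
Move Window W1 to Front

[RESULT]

                                   
         ┏━━━━━━━━━━━━━━━━━━━━━━━┓ 
         ┃ Minesweeper           ┃ 
   ┏━━━━━┠───────────────────────┨┓
   ┃ Game┃■■■■■■■■■■             ┃┃
   ┠─────┃■■■■■■■■■■             ┃┨
   ┃Gen: ┃■■■■■■■■■■             ┃┃
   ┃█·█·█┃■■■■■■■■■■             ┃┃
   ┃█····┃■■■■■■■■■■             ┃┃
   ┃·····┃■■■■■■■■■■             ┃┃
   ┃██···┃■■■■■■■■■■             ┃┃
   ┃·█··█┃■■■■■■■■■■             ┃┃
   ┃·····┃■■■■■■■■■■             ┃┃
   ┃█··█·┗━━━━━━━━━━━━━━━━━━━━━━━┛┃


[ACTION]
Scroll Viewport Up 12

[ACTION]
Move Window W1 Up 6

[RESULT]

         ┏━━━━━━━━━━━━━━━━━━━━━━━┓ 
         ┃ Minesweeper           ┃ 
         ┠───────────────────────┨ 
   ┏━━━━━┃■■■■■■■■■■             ┃┓
   ┃ Game┃■■■■■■■■■■             ┃┃
   ┠─────┃■■■■■■■■■■             ┃┨
   ┃Gen: ┃■■■■■■■■■■             ┃┃
   ┃█·█·█┃■■■■■■■■■■             ┃┃
   ┃█····┃■■■■■■■■■■             ┃┃
   ┃·····┃■■■■■■■■■■             ┃┃
   ┃██···┃■■■■■■■■■■             ┃┃
   ┃·█··█┃■■■■■■■■■■             ┃┃
   ┃·····┗━━━━━━━━━━━━━━━━━━━━━━━┛┃
   ┃█··█·█············███·        ┃


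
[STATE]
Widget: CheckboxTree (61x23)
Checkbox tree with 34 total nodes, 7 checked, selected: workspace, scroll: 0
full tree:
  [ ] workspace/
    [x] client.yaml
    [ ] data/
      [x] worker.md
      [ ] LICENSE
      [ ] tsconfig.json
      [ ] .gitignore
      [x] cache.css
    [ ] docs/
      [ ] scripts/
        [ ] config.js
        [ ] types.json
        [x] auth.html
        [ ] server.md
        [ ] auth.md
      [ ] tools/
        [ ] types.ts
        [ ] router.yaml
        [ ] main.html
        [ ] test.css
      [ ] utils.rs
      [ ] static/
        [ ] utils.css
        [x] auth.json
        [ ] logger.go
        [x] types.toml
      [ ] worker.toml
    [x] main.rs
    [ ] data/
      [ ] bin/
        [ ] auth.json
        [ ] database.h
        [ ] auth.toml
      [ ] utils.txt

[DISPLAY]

>[-] workspace/                                              
   [x] client.yaml                                           
   [-] data/                                                 
     [x] worker.md                                           
     [ ] LICENSE                                             
     [ ] tsconfig.json                                       
     [ ] .gitignore                                          
     [x] cache.css                                           
   [-] docs/                                                 
     [-] scripts/                                            
       [ ] config.js                                         
       [ ] types.json                                        
       [x] auth.html                                         
       [ ] server.md                                         
       [ ] auth.md                                           
     [ ] tools/                                              
       [ ] types.ts                                          
       [ ] router.yaml                                       
       [ ] main.html                                         
       [ ] test.css                                          
     [ ] utils.rs                                            
     [-] static/                                             
       [ ] utils.css                                         


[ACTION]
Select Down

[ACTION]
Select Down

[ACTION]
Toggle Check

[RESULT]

 [-] workspace/                                              
   [x] client.yaml                                           
>  [x] data/                                                 
     [x] worker.md                                           
     [x] LICENSE                                             
     [x] tsconfig.json                                       
     [x] .gitignore                                          
     [x] cache.css                                           
   [-] docs/                                                 
     [-] scripts/                                            
       [ ] config.js                                         
       [ ] types.json                                        
       [x] auth.html                                         
       [ ] server.md                                         
       [ ] auth.md                                           
     [ ] tools/                                              
       [ ] types.ts                                          
       [ ] router.yaml                                       
       [ ] main.html                                         
       [ ] test.css                                          
     [ ] utils.rs                                            
     [-] static/                                             
       [ ] utils.css                                         


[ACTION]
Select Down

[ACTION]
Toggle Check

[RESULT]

 [-] workspace/                                              
   [x] client.yaml                                           
   [-] data/                                                 
>    [ ] worker.md                                           
     [x] LICENSE                                             
     [x] tsconfig.json                                       
     [x] .gitignore                                          
     [x] cache.css                                           
   [-] docs/                                                 
     [-] scripts/                                            
       [ ] config.js                                         
       [ ] types.json                                        
       [x] auth.html                                         
       [ ] server.md                                         
       [ ] auth.md                                           
     [ ] tools/                                              
       [ ] types.ts                                          
       [ ] router.yaml                                       
       [ ] main.html                                         
       [ ] test.css                                          
     [ ] utils.rs                                            
     [-] static/                                             
       [ ] utils.css                                         


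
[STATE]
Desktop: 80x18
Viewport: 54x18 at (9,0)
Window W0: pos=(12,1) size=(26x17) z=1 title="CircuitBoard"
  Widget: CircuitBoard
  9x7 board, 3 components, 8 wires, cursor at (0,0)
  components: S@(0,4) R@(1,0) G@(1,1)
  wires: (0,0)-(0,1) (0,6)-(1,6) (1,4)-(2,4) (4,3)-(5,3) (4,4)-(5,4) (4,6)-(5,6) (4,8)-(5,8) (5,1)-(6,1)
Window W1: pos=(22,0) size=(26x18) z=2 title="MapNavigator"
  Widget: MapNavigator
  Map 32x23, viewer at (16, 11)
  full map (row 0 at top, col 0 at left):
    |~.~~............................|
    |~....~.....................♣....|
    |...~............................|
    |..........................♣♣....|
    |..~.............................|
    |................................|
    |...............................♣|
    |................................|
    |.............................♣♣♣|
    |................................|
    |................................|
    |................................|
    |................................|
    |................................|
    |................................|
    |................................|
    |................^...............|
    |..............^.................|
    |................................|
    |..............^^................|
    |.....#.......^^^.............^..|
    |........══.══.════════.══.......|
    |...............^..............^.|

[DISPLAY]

             ┏━━━━━━━━━━━━━━━━━━━━━━━━┓               
   ┏━━━━━━━━━┃ MapNavigator           ┃               
   ┃ CircuitB┠────────────────────────┨               
   ┠─────────┃........................┃               
   ┃   0 1 2 ┃........................┃               
   ┃0  [.]─ ·┃........................┃               
   ┃         ┃........................┃               
   ┃1   R   G┃........................┃               
   ┃         ┃........................┃               
   ┃2        ┃........................┃               
   ┃         ┃............@...........┃               
   ┃3        ┃........................┃               
   ┃         ┃........................┃               
   ┃4        ┃........................┃               
   ┃         ┃........................┃               
   ┃5       ·┃............^...........┃               
   ┃        │┃..........^.............┃               
   ┗━━━━━━━━━┗━━━━━━━━━━━━━━━━━━━━━━━━┛               


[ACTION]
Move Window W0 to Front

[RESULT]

             ┏━━━━━━━━━━━━━━━━━━━━━━━━┓               
   ┏━━━━━━━━━━━━━━━━━━━━━━━━┓         ┃               
   ┃ CircuitBoard           ┃─────────┨               
   ┠────────────────────────┨.........┃               
   ┃   0 1 2 3 4 5 6 7 8    ┃.........┃               
   ┃0  [.]─ ·           S   ┃.........┃               
   ┃                        ┃.........┃               
   ┃1   R   G           ·   ┃.........┃               
   ┃                    │   ┃.........┃               
   ┃2                   ·   ┃.........┃               
   ┃                        ┃.........┃               
   ┃3                       ┃.........┃               
   ┃                        ┃.........┃               
   ┃4               ·   ·   ┃.........┃               
   ┃                │   │   ┃.........┃               
   ┃5       ·       ·   ·   ┃.........┃               
   ┃        │               ┃.........┃               
   ┗━━━━━━━━━━━━━━━━━━━━━━━━┛━━━━━━━━━┛               


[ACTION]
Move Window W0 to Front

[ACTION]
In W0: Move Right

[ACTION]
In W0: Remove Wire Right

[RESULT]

             ┏━━━━━━━━━━━━━━━━━━━━━━━━┓               
   ┏━━━━━━━━━━━━━━━━━━━━━━━━┓         ┃               
   ┃ CircuitBoard           ┃─────────┨               
   ┠────────────────────────┨.........┃               
   ┃   0 1 2 3 4 5 6 7 8    ┃.........┃               
   ┃0   · ─[.]          S   ┃.........┃               
   ┃                        ┃.........┃               
   ┃1   R   G           ·   ┃.........┃               
   ┃                    │   ┃.........┃               
   ┃2                   ·   ┃.........┃               
   ┃                        ┃.........┃               
   ┃3                       ┃.........┃               
   ┃                        ┃.........┃               
   ┃4               ·   ·   ┃.........┃               
   ┃                │   │   ┃.........┃               
   ┃5       ·       ·   ·   ┃.........┃               
   ┃        │               ┃.........┃               
   ┗━━━━━━━━━━━━━━━━━━━━━━━━┛━━━━━━━━━┛               


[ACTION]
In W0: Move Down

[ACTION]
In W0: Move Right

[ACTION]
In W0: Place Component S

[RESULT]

             ┏━━━━━━━━━━━━━━━━━━━━━━━━┓               
   ┏━━━━━━━━━━━━━━━━━━━━━━━━┓         ┃               
   ┃ CircuitBoard           ┃─────────┨               
   ┠────────────────────────┨.........┃               
   ┃   0 1 2 3 4 5 6 7 8    ┃.........┃               
   ┃0   · ─ ·           S   ┃.........┃               
   ┃                        ┃.........┃               
   ┃1   R   G  [S]      ·   ┃.........┃               
   ┃                    │   ┃.........┃               
   ┃2                   ·   ┃.........┃               
   ┃                        ┃.........┃               
   ┃3                       ┃.........┃               
   ┃                        ┃.........┃               
   ┃4               ·   ·   ┃.........┃               
   ┃                │   │   ┃.........┃               
   ┃5       ·       ·   ·   ┃.........┃               
   ┃        │               ┃.........┃               
   ┗━━━━━━━━━━━━━━━━━━━━━━━━┛━━━━━━━━━┛               


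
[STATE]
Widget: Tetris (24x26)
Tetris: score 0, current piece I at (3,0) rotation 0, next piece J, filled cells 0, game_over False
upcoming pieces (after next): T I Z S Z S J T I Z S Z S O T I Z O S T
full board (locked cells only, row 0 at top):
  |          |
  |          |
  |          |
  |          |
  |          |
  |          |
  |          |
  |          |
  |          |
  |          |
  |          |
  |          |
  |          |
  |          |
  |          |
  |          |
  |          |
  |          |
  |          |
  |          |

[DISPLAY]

   ████   │Next:        
          │█            
          │███          
          │             
          │             
          │             
          │Score:       
          │0            
          │             
          │             
          │             
          │             
          │             
          │             
          │             
          │             
          │             
          │             
          │             
          │             
          │             
          │             
          │             
          │             
          │             
          │             


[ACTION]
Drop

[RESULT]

          │Next:        
   ████   │█            
          │███          
          │             
          │             
          │             
          │Score:       
          │0            
          │             
          │             
          │             
          │             
          │             
          │             
          │             
          │             
          │             
          │             
          │             
          │             
          │             
          │             
          │             
          │             
          │             
          │             


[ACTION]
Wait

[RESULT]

          │Next:        
          │█            
   ████   │███          
          │             
          │             
          │             
          │Score:       
          │0            
          │             
          │             
          │             
          │             
          │             
          │             
          │             
          │             
          │             
          │             
          │             
          │             
          │             
          │             
          │             
          │             
          │             
          │             


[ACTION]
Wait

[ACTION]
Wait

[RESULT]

          │Next:        
          │█            
          │███          
          │             
   ████   │             
          │             
          │Score:       
          │0            
          │             
          │             
          │             
          │             
          │             
          │             
          │             
          │             
          │             
          │             
          │             
          │             
          │             
          │             
          │             
          │             
          │             
          │             
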